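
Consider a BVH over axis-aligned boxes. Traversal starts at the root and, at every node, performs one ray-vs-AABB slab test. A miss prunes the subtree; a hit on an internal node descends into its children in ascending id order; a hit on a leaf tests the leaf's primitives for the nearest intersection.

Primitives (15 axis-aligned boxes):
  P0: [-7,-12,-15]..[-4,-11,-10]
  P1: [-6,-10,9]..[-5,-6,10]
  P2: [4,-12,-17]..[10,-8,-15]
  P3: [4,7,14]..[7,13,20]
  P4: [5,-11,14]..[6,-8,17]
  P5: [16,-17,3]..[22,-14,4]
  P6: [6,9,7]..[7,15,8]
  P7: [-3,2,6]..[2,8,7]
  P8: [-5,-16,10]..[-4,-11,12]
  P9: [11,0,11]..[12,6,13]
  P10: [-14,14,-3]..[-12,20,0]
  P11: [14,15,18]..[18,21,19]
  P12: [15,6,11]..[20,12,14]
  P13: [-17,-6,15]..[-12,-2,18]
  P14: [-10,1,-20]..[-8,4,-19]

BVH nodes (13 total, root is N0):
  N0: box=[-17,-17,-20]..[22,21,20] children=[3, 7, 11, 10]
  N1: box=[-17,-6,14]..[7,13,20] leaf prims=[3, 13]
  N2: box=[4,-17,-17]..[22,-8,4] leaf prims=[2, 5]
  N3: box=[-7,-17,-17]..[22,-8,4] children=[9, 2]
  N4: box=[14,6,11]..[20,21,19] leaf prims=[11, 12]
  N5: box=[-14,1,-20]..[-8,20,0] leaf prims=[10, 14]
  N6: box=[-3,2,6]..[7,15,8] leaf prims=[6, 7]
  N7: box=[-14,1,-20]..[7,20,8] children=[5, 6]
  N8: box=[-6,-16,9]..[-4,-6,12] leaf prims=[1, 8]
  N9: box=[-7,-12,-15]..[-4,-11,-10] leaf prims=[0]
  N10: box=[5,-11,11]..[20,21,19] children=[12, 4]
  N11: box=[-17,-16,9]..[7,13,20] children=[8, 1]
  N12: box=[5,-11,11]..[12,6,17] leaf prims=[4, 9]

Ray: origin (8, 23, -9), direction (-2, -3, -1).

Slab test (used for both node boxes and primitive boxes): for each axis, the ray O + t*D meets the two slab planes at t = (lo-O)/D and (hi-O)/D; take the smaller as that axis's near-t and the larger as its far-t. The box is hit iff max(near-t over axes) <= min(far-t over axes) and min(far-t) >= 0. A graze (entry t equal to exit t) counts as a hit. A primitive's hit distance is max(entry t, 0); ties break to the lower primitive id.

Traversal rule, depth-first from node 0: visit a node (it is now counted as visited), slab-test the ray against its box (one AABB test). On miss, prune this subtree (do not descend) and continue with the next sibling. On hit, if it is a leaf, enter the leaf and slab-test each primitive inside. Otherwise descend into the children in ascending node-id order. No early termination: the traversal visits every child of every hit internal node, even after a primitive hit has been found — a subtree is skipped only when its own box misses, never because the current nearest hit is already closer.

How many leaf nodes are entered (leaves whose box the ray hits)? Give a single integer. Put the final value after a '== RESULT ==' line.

Traverse from the root:
N0 x:[-7,25/2] y:[2/3,40/3] z:[-29,11] -> hit [2/3,11], descend [3, 7, 10, 11]
  N3 x:[-7,15/2] y:[31/3,40/3] z:[-13,8] -> miss, prune
  N7 x:[1/2,11] y:[1,22/3] z:[-17,11] -> hit [1,22/3], descend [5, 6]
    N5 x:[8,11] y:[1,22/3] z:[-9,11] -> miss, prune
    N6 x:[1/2,11/2] y:[8/3,7] z:[-17,-15] -> miss, prune
  N10 x:[-6,3/2] y:[2/3,34/3] z:[-28,-20] -> miss, prune
  N11 x:[1/2,25/2] y:[10/3,13] z:[-29,-18] -> miss, prune

Visited [0, 3, 7, 5, 6, 10, 11]. Tests: 7 box, 0 leaf. Nearest: miss.

== RESULT ==
0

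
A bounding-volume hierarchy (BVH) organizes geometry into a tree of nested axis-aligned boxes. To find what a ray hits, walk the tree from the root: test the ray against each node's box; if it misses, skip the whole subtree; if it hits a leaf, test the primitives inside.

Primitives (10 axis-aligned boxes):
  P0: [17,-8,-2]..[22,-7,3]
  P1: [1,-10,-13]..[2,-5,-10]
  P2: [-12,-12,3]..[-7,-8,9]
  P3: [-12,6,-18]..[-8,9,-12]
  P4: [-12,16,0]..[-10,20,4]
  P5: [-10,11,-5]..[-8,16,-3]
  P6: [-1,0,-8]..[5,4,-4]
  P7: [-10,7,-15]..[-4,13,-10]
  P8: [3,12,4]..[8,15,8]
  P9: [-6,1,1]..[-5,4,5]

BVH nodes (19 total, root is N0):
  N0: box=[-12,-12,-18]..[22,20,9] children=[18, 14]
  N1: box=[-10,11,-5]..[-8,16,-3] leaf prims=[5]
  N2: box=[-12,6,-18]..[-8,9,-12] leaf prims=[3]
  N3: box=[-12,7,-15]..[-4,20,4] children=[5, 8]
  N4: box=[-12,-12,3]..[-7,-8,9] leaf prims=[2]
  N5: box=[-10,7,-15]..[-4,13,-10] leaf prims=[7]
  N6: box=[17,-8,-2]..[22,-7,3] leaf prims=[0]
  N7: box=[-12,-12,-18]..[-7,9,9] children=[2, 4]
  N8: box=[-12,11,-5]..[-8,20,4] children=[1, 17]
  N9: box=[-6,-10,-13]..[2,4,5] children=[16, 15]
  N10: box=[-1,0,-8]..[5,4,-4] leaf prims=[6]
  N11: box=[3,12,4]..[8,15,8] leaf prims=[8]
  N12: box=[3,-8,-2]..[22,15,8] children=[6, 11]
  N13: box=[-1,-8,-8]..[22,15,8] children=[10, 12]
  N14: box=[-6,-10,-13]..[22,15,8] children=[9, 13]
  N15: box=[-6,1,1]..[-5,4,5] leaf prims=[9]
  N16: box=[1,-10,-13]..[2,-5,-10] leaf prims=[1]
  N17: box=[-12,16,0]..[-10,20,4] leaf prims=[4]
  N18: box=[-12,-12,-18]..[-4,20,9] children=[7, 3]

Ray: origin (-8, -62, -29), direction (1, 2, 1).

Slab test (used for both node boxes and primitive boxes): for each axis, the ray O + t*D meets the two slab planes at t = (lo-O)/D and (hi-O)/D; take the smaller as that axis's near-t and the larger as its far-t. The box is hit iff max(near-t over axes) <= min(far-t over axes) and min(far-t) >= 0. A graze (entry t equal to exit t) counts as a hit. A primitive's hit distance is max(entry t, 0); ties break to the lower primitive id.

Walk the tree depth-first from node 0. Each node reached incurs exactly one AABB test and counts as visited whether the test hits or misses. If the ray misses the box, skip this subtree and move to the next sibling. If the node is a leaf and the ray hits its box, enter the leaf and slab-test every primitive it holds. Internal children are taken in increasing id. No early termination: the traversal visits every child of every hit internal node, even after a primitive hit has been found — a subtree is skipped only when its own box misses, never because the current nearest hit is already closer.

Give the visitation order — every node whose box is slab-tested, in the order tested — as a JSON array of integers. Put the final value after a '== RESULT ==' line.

Walk:
N0 x:[-4,30] y:[25,41] z:[11,38] -> hit [25,30], descend [14, 18]
  N14 x:[2,30] y:[26,77/2] z:[16,37] -> hit [26,30], descend [9, 13]
    N9 x:[2,10] y:[26,33] z:[16,34] -> miss, prune
    N13 x:[7,30] y:[27,77/2] z:[21,37] -> hit [27,30], descend [10, 12]
      N10 x:[7,13] y:[31,33] z:[21,25] -> miss, prune
      N12 x:[11,30] y:[27,77/2] z:[27,37] -> hit [27,30], descend [6, 11]
        N6 x:[25,30] y:[27,55/2] z:[27,32] -> hit [27,55/2] leaf, test {P0@t=27}
        N11 x:[11,16] y:[37,77/2] z:[33,37] -> miss, prune
  N18 x:[-4,4] y:[25,41] z:[11,38] -> miss, prune

Summary -> nodes [0, 14, 9, 13, 10, 12, 6, 11, 18]; box-tests=9; leaf-entries=1; first=P0

== RESULT ==
[0, 14, 9, 13, 10, 12, 6, 11, 18]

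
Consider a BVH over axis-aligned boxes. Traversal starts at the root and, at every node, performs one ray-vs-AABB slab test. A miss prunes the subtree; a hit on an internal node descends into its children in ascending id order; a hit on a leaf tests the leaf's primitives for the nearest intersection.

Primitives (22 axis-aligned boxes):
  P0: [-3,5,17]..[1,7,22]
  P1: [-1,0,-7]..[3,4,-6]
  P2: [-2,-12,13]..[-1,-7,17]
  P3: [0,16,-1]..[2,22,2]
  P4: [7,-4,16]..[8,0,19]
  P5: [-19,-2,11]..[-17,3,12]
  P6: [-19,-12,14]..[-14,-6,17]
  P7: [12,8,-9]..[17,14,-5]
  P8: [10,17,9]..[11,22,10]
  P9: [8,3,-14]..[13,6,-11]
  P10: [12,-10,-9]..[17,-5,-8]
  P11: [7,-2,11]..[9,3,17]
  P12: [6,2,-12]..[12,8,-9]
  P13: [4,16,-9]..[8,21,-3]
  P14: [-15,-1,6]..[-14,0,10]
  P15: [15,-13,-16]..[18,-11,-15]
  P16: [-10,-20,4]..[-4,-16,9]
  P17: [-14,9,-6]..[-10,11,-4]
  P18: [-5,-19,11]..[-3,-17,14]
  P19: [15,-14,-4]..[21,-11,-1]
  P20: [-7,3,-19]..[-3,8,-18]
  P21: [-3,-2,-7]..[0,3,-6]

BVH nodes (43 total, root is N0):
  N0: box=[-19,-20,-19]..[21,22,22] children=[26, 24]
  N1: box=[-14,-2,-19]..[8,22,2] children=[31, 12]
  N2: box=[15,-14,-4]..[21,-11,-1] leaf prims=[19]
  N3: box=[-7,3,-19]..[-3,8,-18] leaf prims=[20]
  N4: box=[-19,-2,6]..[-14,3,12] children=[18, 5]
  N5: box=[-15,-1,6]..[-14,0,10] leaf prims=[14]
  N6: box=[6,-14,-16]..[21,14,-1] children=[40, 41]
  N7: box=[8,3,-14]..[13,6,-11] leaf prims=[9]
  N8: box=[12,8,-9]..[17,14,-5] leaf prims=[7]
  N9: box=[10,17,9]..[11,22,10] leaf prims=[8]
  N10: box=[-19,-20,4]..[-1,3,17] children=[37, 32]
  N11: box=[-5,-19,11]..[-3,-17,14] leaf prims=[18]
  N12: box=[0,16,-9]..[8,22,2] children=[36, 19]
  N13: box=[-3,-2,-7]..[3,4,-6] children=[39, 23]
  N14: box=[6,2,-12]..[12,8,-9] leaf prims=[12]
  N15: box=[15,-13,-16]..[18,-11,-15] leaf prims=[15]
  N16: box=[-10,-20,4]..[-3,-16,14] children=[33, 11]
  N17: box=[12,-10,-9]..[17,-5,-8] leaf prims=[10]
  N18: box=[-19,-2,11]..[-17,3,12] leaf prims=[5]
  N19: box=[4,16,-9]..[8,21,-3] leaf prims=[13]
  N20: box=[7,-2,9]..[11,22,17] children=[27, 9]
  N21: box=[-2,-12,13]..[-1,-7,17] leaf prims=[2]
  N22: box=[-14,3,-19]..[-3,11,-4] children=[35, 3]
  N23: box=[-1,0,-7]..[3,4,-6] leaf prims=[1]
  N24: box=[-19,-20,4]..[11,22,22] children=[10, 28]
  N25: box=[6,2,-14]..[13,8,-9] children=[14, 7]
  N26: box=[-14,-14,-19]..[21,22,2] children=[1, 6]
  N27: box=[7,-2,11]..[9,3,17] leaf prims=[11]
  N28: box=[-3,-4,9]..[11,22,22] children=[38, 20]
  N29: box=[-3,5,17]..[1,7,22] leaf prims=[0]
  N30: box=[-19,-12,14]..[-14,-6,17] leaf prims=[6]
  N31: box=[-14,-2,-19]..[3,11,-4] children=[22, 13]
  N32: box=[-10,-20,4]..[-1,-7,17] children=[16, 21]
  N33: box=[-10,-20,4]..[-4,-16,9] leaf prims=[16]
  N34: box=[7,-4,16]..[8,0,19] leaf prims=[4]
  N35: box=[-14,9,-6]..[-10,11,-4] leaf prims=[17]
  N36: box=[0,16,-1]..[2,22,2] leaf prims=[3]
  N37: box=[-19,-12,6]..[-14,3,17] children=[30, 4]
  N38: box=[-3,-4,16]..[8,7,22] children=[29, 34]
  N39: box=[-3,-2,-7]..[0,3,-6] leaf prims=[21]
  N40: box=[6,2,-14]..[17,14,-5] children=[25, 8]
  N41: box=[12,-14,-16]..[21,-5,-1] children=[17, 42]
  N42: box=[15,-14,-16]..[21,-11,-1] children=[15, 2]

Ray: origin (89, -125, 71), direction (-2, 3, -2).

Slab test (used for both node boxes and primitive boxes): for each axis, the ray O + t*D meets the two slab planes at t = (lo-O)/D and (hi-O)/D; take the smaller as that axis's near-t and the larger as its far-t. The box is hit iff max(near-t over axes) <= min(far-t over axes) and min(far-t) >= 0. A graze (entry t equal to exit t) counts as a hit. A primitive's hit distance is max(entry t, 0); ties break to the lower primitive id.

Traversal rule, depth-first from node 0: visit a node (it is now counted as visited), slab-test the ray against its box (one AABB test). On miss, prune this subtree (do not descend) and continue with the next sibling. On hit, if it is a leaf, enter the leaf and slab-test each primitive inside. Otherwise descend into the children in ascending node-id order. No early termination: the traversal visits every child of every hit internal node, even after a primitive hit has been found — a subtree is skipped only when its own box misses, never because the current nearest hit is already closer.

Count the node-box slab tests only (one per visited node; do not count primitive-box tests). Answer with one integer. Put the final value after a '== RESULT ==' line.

Walk:
N0 x:[34,54] y:[35,49] z:[49/2,45] -> hit [35,45], descend [24, 26]
  N24 x:[39,54] y:[35,49] z:[49/2,67/2] -> miss, prune
  N26 x:[34,103/2] y:[37,49] z:[69/2,45] -> hit [37,45], descend [1, 6]
    N1 x:[81/2,103/2] y:[41,49] z:[69/2,45] -> hit [41,45], descend [12, 31]
      N12 x:[81/2,89/2] y:[47,49] z:[69/2,40] -> miss, prune
      N31 x:[43,103/2] y:[41,136/3] z:[75/2,45] -> hit [43,45], descend [13, 22]
        N13 x:[43,46] y:[41,43] z:[77/2,39] -> miss, prune
        N22 x:[46,103/2] y:[128/3,136/3] z:[75/2,45] -> miss, prune
    N6 x:[34,83/2] y:[37,139/3] z:[36,87/2] -> hit [37,83/2], descend [40, 41]
      N40 x:[36,83/2] y:[127/3,139/3] z:[38,85/2] -> miss, prune
      N41 x:[34,77/2] y:[37,40] z:[36,87/2] -> hit [37,77/2], descend [17, 42]
        N17 x:[36,77/2] y:[115/3,40] z:[79/2,40] -> miss, prune
        N42 x:[34,37] y:[37,38] z:[36,87/2] -> hit [37,37], descend [2, 15]
          N2 x:[34,37] y:[37,38] z:[36,75/2] -> hit [37,37] leaf, test {P19@t=37}
          N15 x:[71/2,37] y:[112/3,38] z:[43,87/2] -> miss, prune

order=[0, 24, 26, 1, 12, 31, 13, 22, 6, 40, 41, 17, 42, 2, 15]  |boxes|=15  |leaves|=1  hit=P19

== RESULT ==
15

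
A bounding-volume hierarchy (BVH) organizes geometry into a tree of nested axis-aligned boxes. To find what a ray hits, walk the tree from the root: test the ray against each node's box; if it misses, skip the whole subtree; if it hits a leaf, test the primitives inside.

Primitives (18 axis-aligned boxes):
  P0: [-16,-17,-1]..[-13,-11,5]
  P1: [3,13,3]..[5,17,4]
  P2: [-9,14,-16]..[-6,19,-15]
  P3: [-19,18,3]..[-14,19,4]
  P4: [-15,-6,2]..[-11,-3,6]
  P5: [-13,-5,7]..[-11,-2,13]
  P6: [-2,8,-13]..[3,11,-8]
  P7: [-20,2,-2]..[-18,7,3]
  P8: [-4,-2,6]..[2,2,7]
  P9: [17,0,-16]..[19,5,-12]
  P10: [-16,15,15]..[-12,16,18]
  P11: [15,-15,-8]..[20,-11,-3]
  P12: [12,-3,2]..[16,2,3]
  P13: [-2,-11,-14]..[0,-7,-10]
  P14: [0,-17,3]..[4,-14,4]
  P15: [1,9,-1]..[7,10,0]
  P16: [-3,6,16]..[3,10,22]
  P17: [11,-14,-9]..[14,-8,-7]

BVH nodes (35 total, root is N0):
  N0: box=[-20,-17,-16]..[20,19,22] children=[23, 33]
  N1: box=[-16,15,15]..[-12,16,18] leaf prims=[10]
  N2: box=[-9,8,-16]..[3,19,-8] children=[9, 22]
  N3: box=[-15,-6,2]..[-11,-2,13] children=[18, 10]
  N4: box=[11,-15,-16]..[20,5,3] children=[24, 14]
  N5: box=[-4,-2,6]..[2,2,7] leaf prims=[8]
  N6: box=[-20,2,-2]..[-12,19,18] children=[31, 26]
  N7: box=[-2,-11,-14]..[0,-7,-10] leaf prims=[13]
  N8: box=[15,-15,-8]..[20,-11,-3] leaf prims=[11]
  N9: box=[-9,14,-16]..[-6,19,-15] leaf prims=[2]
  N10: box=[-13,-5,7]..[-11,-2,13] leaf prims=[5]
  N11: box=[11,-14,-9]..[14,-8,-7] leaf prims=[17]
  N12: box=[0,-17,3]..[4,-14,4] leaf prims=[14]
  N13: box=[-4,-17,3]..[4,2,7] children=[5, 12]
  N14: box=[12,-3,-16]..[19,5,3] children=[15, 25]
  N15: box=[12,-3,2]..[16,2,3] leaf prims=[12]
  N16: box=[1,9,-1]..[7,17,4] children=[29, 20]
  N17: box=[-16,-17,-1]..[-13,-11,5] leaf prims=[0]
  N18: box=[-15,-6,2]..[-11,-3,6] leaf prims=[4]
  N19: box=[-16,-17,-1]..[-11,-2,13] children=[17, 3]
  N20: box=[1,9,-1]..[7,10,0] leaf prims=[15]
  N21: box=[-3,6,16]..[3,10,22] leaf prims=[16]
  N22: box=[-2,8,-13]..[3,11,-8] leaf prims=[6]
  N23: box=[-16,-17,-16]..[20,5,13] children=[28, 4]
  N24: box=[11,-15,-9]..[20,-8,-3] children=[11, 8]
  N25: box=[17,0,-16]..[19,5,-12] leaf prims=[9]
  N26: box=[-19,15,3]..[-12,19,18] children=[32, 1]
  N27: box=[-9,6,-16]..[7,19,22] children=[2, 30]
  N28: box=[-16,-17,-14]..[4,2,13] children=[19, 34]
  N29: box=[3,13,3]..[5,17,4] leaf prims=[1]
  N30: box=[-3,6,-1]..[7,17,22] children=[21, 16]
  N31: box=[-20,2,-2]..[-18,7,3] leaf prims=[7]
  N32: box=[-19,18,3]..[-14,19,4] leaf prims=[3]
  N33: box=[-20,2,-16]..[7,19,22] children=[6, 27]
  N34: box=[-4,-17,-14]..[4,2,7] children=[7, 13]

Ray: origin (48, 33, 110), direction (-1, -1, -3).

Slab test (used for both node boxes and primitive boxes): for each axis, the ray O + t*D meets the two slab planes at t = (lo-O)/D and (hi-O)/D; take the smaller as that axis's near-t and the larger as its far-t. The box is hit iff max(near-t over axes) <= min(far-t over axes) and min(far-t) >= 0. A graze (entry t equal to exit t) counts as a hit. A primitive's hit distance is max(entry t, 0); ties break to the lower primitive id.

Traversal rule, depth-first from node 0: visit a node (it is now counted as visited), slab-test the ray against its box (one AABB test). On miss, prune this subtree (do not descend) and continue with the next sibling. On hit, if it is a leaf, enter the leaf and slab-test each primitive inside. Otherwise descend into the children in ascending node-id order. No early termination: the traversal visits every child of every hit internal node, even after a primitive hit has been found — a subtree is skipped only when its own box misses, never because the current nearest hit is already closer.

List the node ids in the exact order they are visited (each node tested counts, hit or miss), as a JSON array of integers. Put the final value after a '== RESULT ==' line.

Traverse from the root:
N0 x:[28,68] y:[14,50] z:[88/3,42] -> hit [88/3,42], descend [23, 33]
  N23 x:[28,64] y:[28,50] z:[97/3,42] -> hit [97/3,42], descend [4, 28]
    N4 x:[28,37] y:[28,48] z:[107/3,42] -> hit [107/3,37], descend [14, 24]
      N14 x:[29,36] y:[28,36] z:[107/3,42] -> hit [107/3,36], descend [15, 25]
        N15 x:[32,36] y:[31,36] z:[107/3,36] -> hit [107/3,36] leaf, test {P12@t=107/3}
        N25 x:[29,31] y:[28,33] z:[122/3,42] -> miss, prune
      N24 x:[28,37] y:[41,48] z:[113/3,119/3] -> miss, prune
    N28 x:[44,64] y:[31,50] z:[97/3,124/3] -> miss, prune
  N33 x:[41,68] y:[14,31] z:[88/3,42] -> miss, prune

Visited [0, 23, 4, 14, 15, 25, 24, 28, 33]. Tests: 9 box, 1 leaf. Nearest: P12.

== RESULT ==
[0, 23, 4, 14, 15, 25, 24, 28, 33]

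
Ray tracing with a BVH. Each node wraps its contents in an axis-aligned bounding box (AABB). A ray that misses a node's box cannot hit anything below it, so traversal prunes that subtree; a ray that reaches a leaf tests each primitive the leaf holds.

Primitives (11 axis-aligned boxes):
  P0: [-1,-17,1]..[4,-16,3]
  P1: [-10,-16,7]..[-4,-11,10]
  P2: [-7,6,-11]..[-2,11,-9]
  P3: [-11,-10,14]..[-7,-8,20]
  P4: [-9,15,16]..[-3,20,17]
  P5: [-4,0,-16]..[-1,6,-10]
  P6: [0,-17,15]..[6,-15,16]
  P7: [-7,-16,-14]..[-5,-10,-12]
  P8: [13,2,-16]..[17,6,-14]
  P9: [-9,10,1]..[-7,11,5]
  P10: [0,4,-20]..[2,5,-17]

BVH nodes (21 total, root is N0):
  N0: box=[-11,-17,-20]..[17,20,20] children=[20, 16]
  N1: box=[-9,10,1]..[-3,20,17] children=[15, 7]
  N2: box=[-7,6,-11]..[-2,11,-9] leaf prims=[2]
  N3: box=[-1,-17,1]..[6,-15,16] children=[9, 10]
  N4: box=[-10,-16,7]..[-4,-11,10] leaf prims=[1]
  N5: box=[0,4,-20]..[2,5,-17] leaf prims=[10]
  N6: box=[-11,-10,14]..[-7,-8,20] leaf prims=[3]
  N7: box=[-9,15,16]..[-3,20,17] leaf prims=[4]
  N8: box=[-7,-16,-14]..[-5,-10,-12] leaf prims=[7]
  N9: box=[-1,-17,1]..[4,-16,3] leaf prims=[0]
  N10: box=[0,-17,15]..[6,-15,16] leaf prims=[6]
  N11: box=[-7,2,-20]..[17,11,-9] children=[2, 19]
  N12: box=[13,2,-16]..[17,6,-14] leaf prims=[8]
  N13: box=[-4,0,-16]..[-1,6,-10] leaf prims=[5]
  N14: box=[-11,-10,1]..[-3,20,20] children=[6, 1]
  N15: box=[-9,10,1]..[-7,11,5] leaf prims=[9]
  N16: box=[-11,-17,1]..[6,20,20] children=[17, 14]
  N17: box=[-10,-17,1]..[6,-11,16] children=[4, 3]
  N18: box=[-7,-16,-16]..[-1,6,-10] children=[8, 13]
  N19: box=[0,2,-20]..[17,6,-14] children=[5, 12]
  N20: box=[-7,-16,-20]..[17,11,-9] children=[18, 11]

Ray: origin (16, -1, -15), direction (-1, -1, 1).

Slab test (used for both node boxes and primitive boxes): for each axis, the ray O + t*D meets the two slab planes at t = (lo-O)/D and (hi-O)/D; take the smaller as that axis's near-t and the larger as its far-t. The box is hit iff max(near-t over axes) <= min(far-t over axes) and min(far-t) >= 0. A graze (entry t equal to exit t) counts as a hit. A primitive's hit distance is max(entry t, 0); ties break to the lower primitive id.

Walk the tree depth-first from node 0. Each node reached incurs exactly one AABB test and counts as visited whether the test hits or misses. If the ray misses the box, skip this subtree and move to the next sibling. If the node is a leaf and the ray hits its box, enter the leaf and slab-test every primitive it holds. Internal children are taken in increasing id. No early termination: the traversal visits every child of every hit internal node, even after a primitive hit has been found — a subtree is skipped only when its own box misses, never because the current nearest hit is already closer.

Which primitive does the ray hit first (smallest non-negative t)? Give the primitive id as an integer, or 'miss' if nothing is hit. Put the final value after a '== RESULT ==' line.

Walk:
N0 x:[-1,27] y:[-21,16] z:[-5,35] -> hit [-1,16], descend [16, 20]
  N16 x:[10,27] y:[-21,16] z:[16,35] -> hit [16,16], descend [14, 17]
    N14 x:[19,27] y:[-21,9] z:[16,35] -> miss, prune
    N17 x:[10,26] y:[10,16] z:[16,31] -> hit [16,16], descend [3, 4]
      N3 x:[10,17] y:[14,16] z:[16,31] -> hit [16,16], descend [9, 10]
        N9 x:[12,17] y:[15,16] z:[16,18] -> hit [16,16] leaf, test {P0@t=16}
        N10 x:[10,16] y:[14,16] z:[30,31] -> miss, prune
      N4 x:[20,26] y:[10,15] z:[22,25] -> miss, prune
  N20 x:[-1,23] y:[-12,15] z:[-5,6] -> hit [-1,6], descend [11, 18]
    N11 x:[-1,23] y:[-12,-3] z:[-5,6] -> miss, prune
    N18 x:[17,23] y:[-7,15] z:[-1,5] -> miss, prune

order=[0, 16, 14, 17, 3, 9, 10, 4, 20, 11, 18]  |boxes|=11  |leaves|=1  hit=P0

== RESULT ==
0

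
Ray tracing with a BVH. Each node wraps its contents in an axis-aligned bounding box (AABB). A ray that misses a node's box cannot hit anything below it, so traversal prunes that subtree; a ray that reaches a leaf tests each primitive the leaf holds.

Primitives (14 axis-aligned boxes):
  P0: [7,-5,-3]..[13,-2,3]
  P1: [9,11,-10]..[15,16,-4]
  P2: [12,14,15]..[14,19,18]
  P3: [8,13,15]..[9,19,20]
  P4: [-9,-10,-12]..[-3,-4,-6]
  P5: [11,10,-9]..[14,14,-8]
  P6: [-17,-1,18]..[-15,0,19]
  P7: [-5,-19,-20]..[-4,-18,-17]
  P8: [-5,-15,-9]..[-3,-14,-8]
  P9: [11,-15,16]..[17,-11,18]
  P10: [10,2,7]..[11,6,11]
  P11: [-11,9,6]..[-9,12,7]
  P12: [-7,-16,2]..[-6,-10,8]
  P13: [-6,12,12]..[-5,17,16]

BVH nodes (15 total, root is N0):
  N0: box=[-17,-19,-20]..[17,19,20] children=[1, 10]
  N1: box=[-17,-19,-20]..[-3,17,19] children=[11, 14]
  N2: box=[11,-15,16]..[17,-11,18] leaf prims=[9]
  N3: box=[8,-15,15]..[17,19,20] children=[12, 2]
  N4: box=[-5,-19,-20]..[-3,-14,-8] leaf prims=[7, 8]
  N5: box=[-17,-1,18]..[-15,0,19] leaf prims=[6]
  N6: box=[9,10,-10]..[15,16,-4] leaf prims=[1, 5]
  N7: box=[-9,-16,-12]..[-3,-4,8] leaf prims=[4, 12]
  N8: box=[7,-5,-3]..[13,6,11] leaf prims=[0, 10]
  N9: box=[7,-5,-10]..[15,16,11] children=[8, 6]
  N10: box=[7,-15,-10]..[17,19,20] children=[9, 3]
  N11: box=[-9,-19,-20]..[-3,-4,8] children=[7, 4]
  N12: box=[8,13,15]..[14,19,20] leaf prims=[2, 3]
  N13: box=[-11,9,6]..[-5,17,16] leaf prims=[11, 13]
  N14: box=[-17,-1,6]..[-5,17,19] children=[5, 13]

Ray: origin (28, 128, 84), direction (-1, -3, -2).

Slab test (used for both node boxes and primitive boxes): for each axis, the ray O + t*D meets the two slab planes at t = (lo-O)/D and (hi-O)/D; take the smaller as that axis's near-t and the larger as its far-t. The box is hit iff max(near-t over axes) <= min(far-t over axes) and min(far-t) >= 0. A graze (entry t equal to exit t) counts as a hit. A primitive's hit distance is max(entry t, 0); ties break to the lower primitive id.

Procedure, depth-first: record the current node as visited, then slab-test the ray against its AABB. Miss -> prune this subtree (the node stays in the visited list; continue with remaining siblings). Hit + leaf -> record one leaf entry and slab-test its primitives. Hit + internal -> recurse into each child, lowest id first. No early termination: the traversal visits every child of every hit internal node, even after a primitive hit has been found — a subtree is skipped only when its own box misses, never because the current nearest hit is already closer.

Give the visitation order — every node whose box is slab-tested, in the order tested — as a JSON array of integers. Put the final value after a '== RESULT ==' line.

Walk:
N0 x:[11,45] y:[109/3,49] z:[32,52] -> hit [109/3,45], descend [1, 10]
  N1 x:[31,45] y:[37,49] z:[65/2,52] -> hit [37,45], descend [11, 14]
    N11 x:[31,37] y:[44,49] z:[38,52] -> miss, prune
    N14 x:[33,45] y:[37,43] z:[65/2,39] -> hit [37,39], descend [5, 13]
      N5 x:[43,45] y:[128/3,43] z:[65/2,33] -> miss, prune
      N13 x:[33,39] y:[37,119/3] z:[34,39] -> hit [37,39] leaf, test {P11@t=116/3, P13(miss)}
  N10 x:[11,21] y:[109/3,143/3] z:[32,47] -> miss, prune

7 AABB tests over nodes [0, 1, 11, 14, 5, 13, 10]; 1 leaf entered; closest P11.

== RESULT ==
[0, 1, 11, 14, 5, 13, 10]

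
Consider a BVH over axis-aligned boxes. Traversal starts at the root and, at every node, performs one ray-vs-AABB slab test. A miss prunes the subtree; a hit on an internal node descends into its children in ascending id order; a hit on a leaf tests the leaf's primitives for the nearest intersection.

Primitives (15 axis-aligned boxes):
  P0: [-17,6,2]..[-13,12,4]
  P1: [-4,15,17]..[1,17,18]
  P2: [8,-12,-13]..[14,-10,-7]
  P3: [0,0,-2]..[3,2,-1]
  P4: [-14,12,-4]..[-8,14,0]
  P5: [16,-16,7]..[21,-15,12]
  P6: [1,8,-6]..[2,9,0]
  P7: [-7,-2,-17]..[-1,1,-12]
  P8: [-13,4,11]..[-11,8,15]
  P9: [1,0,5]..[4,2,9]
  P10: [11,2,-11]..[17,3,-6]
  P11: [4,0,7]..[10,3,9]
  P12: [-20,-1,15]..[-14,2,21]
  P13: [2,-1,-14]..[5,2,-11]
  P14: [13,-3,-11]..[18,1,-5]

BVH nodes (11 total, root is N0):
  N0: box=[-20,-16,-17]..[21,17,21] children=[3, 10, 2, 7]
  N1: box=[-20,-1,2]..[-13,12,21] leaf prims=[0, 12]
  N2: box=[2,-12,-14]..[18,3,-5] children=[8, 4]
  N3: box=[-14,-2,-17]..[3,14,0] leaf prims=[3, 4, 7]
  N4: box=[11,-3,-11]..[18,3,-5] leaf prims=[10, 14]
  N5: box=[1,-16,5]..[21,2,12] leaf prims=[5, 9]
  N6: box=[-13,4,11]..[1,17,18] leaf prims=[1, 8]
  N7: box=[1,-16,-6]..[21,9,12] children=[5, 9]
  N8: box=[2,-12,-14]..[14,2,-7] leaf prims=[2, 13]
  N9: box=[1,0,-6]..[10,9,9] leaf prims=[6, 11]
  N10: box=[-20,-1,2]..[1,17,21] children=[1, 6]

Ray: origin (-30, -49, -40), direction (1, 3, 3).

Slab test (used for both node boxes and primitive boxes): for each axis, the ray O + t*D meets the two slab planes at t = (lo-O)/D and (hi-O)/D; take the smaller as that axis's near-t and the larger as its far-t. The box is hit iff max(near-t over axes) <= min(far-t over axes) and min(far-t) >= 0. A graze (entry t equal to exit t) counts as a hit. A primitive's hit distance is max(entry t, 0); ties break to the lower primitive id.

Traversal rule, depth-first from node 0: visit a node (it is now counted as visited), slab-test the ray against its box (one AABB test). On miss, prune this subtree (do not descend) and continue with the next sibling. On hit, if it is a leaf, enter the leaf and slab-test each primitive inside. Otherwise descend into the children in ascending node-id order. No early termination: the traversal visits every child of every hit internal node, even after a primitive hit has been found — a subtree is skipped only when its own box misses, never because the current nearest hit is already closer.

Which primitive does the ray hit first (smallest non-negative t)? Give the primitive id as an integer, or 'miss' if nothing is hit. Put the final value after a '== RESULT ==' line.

Walk:
N0 x:[10,51] y:[11,22] z:[23/3,61/3] -> hit [11,61/3], descend [2, 3, 7, 10]
  N2 x:[32,48] y:[37/3,52/3] z:[26/3,35/3] -> miss, prune
  N3 x:[16,33] y:[47/3,21] z:[23/3,40/3] -> miss, prune
  N7 x:[31,51] y:[11,58/3] z:[34/3,52/3] -> miss, prune
  N10 x:[10,31] y:[16,22] z:[14,61/3] -> hit [16,61/3], descend [1, 6]
    N1 x:[10,17] y:[16,61/3] z:[14,61/3] -> hit [16,17] leaf, test {P0(miss), P12(miss)}
    N6 x:[17,31] y:[53/3,22] z:[17,58/3] -> hit [53/3,58/3] leaf, test {P1(miss), P8@t=53/3}

Visited [0, 2, 3, 7, 10, 1, 6]. Tests: 7 box, 2 leaf. Nearest: P8.

== RESULT ==
8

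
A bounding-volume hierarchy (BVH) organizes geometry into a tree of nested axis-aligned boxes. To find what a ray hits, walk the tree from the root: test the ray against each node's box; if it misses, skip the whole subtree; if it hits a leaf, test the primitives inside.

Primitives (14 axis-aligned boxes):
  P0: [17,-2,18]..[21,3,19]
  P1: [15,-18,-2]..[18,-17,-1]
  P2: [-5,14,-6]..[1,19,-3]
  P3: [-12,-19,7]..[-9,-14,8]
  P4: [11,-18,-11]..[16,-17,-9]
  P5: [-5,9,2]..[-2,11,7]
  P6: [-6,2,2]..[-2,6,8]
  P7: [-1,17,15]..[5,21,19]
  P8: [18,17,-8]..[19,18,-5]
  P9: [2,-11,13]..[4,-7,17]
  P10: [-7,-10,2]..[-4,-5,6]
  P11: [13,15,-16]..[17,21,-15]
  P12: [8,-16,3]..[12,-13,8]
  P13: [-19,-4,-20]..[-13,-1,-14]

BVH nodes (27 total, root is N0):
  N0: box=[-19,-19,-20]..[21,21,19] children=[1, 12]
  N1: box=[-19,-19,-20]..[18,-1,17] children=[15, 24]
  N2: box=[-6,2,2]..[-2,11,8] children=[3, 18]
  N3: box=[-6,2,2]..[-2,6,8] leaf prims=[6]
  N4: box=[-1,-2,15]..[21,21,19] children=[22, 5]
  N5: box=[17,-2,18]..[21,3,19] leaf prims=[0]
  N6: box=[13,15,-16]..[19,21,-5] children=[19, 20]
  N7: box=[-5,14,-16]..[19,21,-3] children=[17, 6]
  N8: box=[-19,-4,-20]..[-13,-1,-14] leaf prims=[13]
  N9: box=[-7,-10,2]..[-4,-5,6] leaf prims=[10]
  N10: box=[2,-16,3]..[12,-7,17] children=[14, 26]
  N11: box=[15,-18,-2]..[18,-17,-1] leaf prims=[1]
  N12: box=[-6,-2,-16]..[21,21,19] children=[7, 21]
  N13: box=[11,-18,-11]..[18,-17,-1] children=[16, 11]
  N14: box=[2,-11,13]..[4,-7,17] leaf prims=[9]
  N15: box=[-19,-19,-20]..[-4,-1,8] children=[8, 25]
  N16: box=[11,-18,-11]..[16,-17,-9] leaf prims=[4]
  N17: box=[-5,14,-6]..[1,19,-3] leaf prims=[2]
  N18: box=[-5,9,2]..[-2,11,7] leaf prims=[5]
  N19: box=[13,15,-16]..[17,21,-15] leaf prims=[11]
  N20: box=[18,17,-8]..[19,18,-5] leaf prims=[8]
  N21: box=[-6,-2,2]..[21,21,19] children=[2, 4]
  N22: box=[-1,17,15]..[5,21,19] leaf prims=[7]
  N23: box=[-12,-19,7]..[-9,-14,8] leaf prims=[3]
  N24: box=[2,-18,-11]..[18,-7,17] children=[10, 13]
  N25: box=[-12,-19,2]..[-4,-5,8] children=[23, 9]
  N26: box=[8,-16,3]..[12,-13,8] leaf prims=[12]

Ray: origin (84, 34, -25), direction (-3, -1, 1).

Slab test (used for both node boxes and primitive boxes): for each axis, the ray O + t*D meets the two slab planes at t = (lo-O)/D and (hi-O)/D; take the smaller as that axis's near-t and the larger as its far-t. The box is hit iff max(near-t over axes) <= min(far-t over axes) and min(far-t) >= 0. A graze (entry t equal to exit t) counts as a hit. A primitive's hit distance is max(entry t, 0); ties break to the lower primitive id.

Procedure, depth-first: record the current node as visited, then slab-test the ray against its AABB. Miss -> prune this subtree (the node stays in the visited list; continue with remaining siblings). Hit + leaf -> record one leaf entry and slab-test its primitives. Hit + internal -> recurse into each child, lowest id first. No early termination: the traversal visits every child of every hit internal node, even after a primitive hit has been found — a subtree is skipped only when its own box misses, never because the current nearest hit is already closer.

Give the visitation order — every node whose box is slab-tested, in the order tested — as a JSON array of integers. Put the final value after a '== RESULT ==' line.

Walk:
N0 x:[21,103/3] y:[13,53] z:[5,44] -> hit [21,103/3], descend [1, 12]
  N1 x:[22,103/3] y:[35,53] z:[5,42] -> miss, prune
  N12 x:[21,30] y:[13,36] z:[9,44] -> hit [21,30], descend [7, 21]
    N7 x:[65/3,89/3] y:[13,20] z:[9,22] -> miss, prune
    N21 x:[21,30] y:[13,36] z:[27,44] -> hit [27,30], descend [2, 4]
      N2 x:[86/3,30] y:[23,32] z:[27,33] -> hit [86/3,30], descend [3, 18]
        N3 x:[86/3,30] y:[28,32] z:[27,33] -> hit [86/3,30] leaf, test {P6@t=86/3}
        N18 x:[86/3,89/3] y:[23,25] z:[27,32] -> miss, prune
      N4 x:[21,85/3] y:[13,36] z:[40,44] -> miss, prune

order=[0, 1, 12, 7, 21, 2, 3, 18, 4]  |boxes|=9  |leaves|=1  hit=P6

== RESULT ==
[0, 1, 12, 7, 21, 2, 3, 18, 4]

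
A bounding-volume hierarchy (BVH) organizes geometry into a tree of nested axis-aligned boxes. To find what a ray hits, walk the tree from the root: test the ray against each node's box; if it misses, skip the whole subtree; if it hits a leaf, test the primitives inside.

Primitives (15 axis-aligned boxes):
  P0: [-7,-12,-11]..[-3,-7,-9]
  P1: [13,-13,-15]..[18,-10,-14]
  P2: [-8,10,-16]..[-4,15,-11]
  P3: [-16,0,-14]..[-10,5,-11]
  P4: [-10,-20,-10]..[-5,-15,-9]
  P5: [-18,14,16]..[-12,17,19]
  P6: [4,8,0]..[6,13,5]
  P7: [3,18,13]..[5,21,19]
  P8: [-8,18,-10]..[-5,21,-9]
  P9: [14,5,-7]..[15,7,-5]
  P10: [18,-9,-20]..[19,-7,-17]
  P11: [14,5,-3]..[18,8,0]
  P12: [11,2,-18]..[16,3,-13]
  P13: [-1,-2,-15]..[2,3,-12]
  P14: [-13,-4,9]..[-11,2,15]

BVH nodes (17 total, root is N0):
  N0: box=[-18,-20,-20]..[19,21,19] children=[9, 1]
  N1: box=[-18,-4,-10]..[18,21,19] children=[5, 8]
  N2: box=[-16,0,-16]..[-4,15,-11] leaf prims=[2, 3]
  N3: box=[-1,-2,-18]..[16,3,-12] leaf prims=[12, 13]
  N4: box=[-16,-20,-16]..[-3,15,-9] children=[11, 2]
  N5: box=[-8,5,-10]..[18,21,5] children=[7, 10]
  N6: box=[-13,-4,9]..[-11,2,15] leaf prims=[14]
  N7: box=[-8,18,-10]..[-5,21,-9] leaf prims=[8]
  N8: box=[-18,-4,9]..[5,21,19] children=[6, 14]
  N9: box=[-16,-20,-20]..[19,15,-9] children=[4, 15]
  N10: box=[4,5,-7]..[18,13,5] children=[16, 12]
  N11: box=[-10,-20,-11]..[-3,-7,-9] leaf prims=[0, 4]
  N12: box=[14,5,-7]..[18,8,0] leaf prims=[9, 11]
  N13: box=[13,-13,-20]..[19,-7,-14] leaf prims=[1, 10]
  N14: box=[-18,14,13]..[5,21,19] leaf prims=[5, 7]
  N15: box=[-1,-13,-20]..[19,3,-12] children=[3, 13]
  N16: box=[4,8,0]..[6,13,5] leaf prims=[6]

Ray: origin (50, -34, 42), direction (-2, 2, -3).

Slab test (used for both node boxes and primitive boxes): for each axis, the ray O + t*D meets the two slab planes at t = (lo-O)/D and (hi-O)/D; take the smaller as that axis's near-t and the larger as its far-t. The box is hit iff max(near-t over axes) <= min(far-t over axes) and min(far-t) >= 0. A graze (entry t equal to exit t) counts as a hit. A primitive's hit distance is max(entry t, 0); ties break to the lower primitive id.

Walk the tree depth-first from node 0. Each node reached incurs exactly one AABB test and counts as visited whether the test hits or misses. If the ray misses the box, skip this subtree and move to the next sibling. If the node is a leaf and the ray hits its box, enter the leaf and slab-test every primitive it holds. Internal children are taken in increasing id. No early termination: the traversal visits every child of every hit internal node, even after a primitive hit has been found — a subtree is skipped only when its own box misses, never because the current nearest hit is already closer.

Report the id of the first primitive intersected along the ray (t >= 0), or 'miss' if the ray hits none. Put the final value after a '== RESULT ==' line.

Traverse from the root:
N0 x:[31/2,34] y:[7,55/2] z:[23/3,62/3] -> hit [31/2,62/3], descend [1, 9]
  N1 x:[16,34] y:[15,55/2] z:[23/3,52/3] -> hit [16,52/3], descend [5, 8]
    N5 x:[16,29] y:[39/2,55/2] z:[37/3,52/3] -> miss, prune
    N8 x:[45/2,34] y:[15,55/2] z:[23/3,11] -> miss, prune
  N9 x:[31/2,33] y:[7,49/2] z:[17,62/3] -> hit [17,62/3], descend [4, 15]
    N4 x:[53/2,33] y:[7,49/2] z:[17,58/3] -> miss, prune
    N15 x:[31/2,51/2] y:[21/2,37/2] z:[18,62/3] -> hit [18,37/2], descend [3, 13]
      N3 x:[17,51/2] y:[16,37/2] z:[18,20] -> hit [18,37/2] leaf, test {P12@t=55/3, P13(miss)}
      N13 x:[31/2,37/2] y:[21/2,27/2] z:[56/3,62/3] -> miss, prune

9 AABB tests over nodes [0, 1, 5, 8, 9, 4, 15, 3, 13]; 1 leaf entered; closest P12.

== RESULT ==
12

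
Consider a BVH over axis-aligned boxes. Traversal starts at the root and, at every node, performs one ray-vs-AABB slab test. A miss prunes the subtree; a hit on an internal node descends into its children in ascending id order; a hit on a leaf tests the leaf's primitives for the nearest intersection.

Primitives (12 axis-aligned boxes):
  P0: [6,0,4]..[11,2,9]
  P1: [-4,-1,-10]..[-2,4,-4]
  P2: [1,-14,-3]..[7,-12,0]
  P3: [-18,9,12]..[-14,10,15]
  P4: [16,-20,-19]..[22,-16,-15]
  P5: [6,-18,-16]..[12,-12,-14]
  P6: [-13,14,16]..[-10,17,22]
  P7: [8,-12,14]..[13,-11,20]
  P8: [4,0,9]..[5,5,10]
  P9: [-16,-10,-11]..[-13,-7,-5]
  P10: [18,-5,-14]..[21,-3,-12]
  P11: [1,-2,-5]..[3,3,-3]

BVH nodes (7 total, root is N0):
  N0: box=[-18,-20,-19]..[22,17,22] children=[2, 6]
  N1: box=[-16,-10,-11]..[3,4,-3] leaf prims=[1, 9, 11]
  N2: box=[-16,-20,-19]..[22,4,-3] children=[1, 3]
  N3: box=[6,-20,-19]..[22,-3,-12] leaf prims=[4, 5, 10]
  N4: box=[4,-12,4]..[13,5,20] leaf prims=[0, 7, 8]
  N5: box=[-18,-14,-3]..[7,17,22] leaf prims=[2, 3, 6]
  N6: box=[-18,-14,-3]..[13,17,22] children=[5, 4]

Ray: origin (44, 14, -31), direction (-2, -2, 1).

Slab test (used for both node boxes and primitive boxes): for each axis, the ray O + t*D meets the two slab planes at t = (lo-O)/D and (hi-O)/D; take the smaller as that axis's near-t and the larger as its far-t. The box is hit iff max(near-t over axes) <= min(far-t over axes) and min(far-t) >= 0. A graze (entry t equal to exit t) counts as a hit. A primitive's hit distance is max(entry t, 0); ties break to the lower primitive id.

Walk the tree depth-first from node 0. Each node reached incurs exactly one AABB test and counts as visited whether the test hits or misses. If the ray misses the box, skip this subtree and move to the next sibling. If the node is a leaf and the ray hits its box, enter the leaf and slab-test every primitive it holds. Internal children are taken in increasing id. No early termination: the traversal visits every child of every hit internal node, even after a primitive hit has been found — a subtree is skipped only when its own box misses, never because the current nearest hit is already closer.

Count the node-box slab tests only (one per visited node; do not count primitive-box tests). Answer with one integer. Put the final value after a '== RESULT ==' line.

Traverse from the root:
N0 x:[11,31] y:[-3/2,17] z:[12,53] -> hit [12,17], descend [2, 6]
  N2 x:[11,30] y:[5,17] z:[12,28] -> hit [12,17], descend [1, 3]
    N1 x:[41/2,30] y:[5,12] z:[20,28] -> miss, prune
    N3 x:[11,19] y:[17/2,17] z:[12,19] -> hit [12,17] leaf, test {P4(miss), P5@t=16, P10(miss)}
  N6 x:[31/2,31] y:[-3/2,14] z:[28,53] -> miss, prune

order=[0, 2, 1, 3, 6]  |boxes|=5  |leaves|=1  hit=P5

== RESULT ==
5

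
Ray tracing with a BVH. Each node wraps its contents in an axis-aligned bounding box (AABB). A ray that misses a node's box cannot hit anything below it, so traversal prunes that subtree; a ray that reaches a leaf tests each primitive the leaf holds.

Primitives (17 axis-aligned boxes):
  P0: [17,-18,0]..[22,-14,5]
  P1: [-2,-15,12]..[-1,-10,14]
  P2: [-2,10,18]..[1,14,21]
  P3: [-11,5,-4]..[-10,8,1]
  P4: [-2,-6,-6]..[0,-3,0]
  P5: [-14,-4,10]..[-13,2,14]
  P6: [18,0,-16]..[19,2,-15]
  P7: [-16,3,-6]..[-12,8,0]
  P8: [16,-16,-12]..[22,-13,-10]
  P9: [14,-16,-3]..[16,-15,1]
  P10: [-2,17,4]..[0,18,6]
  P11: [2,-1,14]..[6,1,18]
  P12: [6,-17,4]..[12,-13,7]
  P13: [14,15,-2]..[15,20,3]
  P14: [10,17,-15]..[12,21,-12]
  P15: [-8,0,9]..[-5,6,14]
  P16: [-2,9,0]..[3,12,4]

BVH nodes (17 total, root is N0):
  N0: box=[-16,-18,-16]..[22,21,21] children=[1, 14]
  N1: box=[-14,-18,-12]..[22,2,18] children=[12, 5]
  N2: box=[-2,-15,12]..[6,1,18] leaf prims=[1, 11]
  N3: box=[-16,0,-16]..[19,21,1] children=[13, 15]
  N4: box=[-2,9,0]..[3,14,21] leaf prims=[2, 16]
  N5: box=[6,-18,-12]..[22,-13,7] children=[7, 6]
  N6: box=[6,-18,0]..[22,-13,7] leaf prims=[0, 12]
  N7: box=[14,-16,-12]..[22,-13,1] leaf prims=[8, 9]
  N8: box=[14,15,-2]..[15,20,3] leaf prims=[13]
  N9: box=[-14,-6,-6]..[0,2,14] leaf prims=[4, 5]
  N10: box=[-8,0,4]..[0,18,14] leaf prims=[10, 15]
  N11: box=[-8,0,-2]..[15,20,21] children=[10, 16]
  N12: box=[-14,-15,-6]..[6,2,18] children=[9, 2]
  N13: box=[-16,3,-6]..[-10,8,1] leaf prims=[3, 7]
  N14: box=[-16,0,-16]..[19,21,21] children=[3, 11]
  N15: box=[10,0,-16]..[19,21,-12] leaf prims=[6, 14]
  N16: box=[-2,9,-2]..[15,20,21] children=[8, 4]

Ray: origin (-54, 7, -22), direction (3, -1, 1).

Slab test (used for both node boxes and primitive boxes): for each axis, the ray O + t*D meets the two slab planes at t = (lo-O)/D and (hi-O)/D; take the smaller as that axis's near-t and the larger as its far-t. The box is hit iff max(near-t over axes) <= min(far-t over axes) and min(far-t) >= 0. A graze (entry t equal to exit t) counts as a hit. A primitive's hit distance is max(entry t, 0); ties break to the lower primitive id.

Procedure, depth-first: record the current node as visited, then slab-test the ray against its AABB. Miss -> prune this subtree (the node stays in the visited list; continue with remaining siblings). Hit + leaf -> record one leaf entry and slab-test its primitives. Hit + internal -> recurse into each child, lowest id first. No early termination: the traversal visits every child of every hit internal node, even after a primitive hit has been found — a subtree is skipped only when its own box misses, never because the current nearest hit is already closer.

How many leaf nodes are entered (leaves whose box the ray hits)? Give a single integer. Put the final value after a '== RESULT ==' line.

Trace the traversal:
N0 x:[38/3,76/3] y:[-14,25] z:[6,43] -> hit [38/3,25], descend [1, 14]
  N1 x:[40/3,76/3] y:[5,25] z:[10,40] -> hit [40/3,25], descend [5, 12]
    N5 x:[20,76/3] y:[20,25] z:[10,29] -> hit [20,25], descend [6, 7]
      N6 x:[20,76/3] y:[20,25] z:[22,29] -> hit [22,25] leaf, test {P0@t=71/3, P12(miss)}
      N7 x:[68/3,76/3] y:[20,23] z:[10,23] -> hit [68/3,23] leaf, test {P8(miss), P9@t=68/3}
    N12 x:[40/3,20] y:[5,22] z:[16,40] -> hit [16,20], descend [2, 9]
      N2 x:[52/3,20] y:[6,22] z:[34,40] -> miss, prune
      N9 x:[40/3,18] y:[5,13] z:[16,36] -> miss, prune
  N14 x:[38/3,73/3] y:[-14,7] z:[6,43] -> miss, prune

Summary -> nodes [0, 1, 5, 6, 7, 12, 2, 9, 14]; box-tests=9; leaf-entries=2; first=P9

== RESULT ==
2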